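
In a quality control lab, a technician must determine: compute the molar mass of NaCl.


M(NaCl) = 1×22.99 + 1×35.45
= 22.99 + 35.45
= 58.44 g/mol

58.44 g/mol


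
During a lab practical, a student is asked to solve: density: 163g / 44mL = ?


ρ = mass/volume
= 163/44
= 3.705 g/mL

3.705 g/mL


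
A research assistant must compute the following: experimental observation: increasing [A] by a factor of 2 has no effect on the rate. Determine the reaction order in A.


rate ∝ [A]^n
rate ∝ [A]^0
Order in A: 0

0


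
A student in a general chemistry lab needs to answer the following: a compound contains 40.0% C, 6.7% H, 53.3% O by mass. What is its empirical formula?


Assume 100 g sample. Moles of each element:
  C: 40.0/12.01 = 3.331 mol
  H: 6.7/1.008 = 6.647 mol
  O: 53.3/16.0 = 3.331 mol
Divide by smallest (3.331):
  C: 3.331/3.331 = 1.0
  H: 6.647/3.331 = 2.0
  O: 3.331/3.331 = 1.0
Empirical formula: CH2O

CH2O


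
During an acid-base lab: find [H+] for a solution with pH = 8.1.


[H+] = 10^(-pH) = 10^(-8.1)
= 7.94×10^-9 M

7.94×10^-9 M


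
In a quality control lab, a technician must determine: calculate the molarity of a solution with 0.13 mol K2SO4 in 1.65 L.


M = n/V = 0.13/1.65 = 0.079 mol/L

0.079 M


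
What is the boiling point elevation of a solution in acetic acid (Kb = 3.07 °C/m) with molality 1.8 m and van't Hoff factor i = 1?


ΔTb = Kb × m × i
= 3.07 × 1.8 × 1
= 5.526 °C

5.526 °C


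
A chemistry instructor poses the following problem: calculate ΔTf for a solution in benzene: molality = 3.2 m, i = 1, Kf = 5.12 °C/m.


ΔTf = Kf × m × i
= 5.12 × 3.2 × 1
= 16.384 °C

16.384 °C


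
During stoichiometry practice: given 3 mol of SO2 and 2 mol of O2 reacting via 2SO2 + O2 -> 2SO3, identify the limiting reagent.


Mole ratio available / coefficient:
  SO2: 3/2 = 1.500
  O2: 2/1 = 2.000
Smaller ratio is limiting.

SO2


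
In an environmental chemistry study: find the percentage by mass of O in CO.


M(CO) = 1×12.01 + 1×16.0 = 28.01 g/mol
Mass of O = 1 × 16.0 = 16.00 g/mol
% O = 16.00/28.01 × 100 = 57.12%

57.12%


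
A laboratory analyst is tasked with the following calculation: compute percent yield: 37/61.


% yield = actual/theoretical × 100
= 37/61 × 100
= 60.66%

60.66%


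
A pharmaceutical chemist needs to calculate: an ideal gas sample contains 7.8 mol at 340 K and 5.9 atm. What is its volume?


PV = nRT  (R = 0.08206 L·atm/(mol·K))
V = nRT/P = 7.8×0.08206×340/5.9
= 36.885 L

36.885 L


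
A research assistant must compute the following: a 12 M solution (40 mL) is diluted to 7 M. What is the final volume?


C1V1 = C2V2
12 × 40 = 7 × V2
V2 = 480/7 = 68.57 mL

68.57 mL


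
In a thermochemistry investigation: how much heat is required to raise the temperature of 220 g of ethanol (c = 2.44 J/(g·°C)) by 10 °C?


q = mcΔT = 220 × 2.44 × 10
= 5368.00 J

5368.00 J


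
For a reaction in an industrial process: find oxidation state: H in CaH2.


H with a metal (hydride): -1
Oxidation number: -1

-1


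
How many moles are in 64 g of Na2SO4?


M(Na2SO4) = 142.05 g/mol
n = mass/M = 64/142.05 = 0.4505 mol

0.4505 mol


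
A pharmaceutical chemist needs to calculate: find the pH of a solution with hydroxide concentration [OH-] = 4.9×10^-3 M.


pOH = -log10([OH-]) = -log10(4.9×10^-3)
= 3 - log10(4.9) = 2.31
pH = 14 - pOH = 14 - 2.31 = 11.69

11.69


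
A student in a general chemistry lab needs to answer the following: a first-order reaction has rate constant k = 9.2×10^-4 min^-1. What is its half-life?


t½ = ln2/k = 0.693147/(9.2×10^-4 min^-1)
= 753.4 min

753.4 min


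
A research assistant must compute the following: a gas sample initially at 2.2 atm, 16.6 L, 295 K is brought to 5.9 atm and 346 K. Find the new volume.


P1V1/T1 = P2V2/T2
V2 = P1V1T2/(T1P2)
= 2.2×16.6×346/(295×5.9)
= 7.26 L

7.26 L


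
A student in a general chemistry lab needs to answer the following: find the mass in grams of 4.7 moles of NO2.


M(NO2) = 46.01 g/mol
mass = n × M = 4.7 × 46.01 = 216.25 g

216.25 g


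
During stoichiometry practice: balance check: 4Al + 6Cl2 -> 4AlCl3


Equation: 4Al + 6Cl2 -> 4AlCl3
Check atoms: Al: 4=4, Cl: 12=12
Balanced

Yes, balanced


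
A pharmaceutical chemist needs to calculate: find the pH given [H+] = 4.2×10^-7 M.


pH = -log10([H+]) = -log10(4.2×10^-7)
= 7 - log10(4.2)
= 7 - 0.62
= 6.38

6.38


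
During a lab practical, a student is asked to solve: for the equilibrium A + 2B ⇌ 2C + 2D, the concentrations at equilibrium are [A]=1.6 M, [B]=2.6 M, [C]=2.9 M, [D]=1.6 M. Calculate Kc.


Kc = [C]^2[D]^2/([A][B]^2)
= (2.9^2 × 1.6^2)/(1.6^1 × 2.6^2)
= 21.5296/10.816
= 1.991

1.991


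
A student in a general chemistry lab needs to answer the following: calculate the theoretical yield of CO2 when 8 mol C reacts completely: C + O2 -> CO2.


Mole ratio CO2:C = 1:1
n(CO2) = 8 × 1/1 = 8.000 mol
mass = 8.000 × 44.01 = 352.08 g

352.08 g


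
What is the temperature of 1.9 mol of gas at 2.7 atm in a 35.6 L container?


PV = nRT  (R = 0.08206 L·atm/(mol·K))
T = PV/(nR) = 2.7×35.6/(1.9×0.08206)
= 96.12/0.155914
= 616.49 K

616.49 K


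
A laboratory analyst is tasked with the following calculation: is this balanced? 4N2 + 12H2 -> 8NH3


Equation: 4N2 + 12H2 -> 8NH3
Check atoms: H: 24=24, N: 8=8
Balanced

Yes, balanced


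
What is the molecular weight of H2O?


M(H2O) = 2×1.008 + 1×16.0
= 2.02 + 16.0
= 18.02 g/mol

18.02 g/mol


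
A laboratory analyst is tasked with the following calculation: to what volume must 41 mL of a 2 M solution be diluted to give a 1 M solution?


C1V1 = C2V2
2 × 41 = 1 × V2
V2 = 82/1 = 82.0 mL

82.0 mL


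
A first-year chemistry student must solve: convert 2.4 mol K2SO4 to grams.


M(K2SO4) = 174.27 g/mol
mass = n × M = 2.4 × 174.27 = 418.25 g

418.25 g


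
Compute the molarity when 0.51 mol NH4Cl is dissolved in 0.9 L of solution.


M = n/V = 0.51/0.9 = 0.567 mol/L

0.567 M


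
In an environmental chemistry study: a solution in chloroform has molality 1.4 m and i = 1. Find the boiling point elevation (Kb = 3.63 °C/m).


ΔTb = Kb × m × i
= 3.63 × 1.4 × 1
= 5.082 °C

5.082 °C


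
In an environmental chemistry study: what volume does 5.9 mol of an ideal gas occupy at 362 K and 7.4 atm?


PV = nRT  (R = 0.08206 L·atm/(mol·K))
V = nRT/P = 5.9×0.08206×362/7.4
= 23.684 L

23.684 L


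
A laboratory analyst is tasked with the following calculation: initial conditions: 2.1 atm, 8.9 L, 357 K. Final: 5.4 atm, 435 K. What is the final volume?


P1V1/T1 = P2V2/T2
V2 = P1V1T2/(T1P2)
= 2.1×8.9×435/(357×5.4)
= 4.217 L

4.217 L


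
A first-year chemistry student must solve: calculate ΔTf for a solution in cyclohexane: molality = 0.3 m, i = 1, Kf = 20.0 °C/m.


ΔTf = Kf × m × i
= 20.0 × 0.3 × 1
= 6.0 °C

6.0 °C


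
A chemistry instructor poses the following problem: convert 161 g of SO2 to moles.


M(SO2) = 64.07 g/mol
n = mass/M = 161/64.07 = 2.5129 mol

2.5129 mol


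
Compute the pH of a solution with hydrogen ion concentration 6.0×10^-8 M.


pH = -log10([H+]) = -log10(6.0×10^-8)
= 8 - log10(6.0)
= 8 - 0.78
= 7.22

7.22


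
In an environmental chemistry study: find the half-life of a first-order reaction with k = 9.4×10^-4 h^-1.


t½ = ln2/k = 0.693147/(9.4×10^-4 h^-1)
= 737.4 h

737.4 h


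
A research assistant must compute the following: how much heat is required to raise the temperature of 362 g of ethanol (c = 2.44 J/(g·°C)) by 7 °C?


q = mcΔT = 362 × 2.44 × 7
= 6182.96 J

6182.96 J


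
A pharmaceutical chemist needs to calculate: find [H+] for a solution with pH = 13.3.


[H+] = 10^(-pH) = 10^(-13.3)
= 5.01×10^-14 M

5.01×10^-14 M


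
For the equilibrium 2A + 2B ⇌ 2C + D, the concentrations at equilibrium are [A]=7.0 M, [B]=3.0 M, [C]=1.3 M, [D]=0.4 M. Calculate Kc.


Kc = [C]^2[D]/([A]^2[B]^2)
= (1.3^2 × 0.4^1)/(7.0^2 × 3.0^2)
= 0.676/441
= 0.001533

0.001533


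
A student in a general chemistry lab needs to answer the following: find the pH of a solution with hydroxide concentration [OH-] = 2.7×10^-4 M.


pOH = -log10([OH-]) = -log10(2.7×10^-4)
= 4 - log10(2.7) = 3.57
pH = 14 - pOH = 14 - 3.57 = 10.43

10.43


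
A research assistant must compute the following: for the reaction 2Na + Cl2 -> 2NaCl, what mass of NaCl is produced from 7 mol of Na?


Mole ratio NaCl:Na = 2:2
n(NaCl) = 7 × 2/2 = 7.000 mol
mass = 7.000 × 58.44 = 409.08 g

409.08 g


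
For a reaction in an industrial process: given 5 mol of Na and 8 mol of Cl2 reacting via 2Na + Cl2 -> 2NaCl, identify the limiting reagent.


Mole ratio available / coefficient:
  Na: 5/2 = 2.500
  Cl2: 8/1 = 8.000
Smaller ratio is limiting.

Na


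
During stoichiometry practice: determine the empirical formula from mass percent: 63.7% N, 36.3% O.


Assume 100 g sample. Moles of each element:
  N: 63.7/14.01 = 4.547 mol
  O: 36.3/16.0 = 2.269 mol
Divide by smallest (2.269):
  N: 4.547/2.269 = 2.0
  O: 2.269/2.269 = 1.0
Empirical formula: N2O

N2O


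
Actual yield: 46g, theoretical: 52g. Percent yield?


% yield = actual/theoretical × 100
= 46/52 × 100
= 88.46%

88.46%


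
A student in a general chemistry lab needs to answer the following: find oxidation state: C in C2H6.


2x + 6(+1) = 0, so x = -3
Oxidation number: -3

-3


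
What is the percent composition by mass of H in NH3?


M(NH3) = 1×14.01 + 3×1.008 = 17.034 g/mol
Mass of H = 3 × 1.008 = 3.024 g/mol
% H = 3.024/17.034 × 100 = 17.75%

17.75%


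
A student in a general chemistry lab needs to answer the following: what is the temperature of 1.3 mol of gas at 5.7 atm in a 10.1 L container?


PV = nRT  (R = 0.08206 L·atm/(mol·K))
T = PV/(nR) = 5.7×10.1/(1.3×0.08206)
= 57.57/0.106678
= 539.66 K

539.66 K


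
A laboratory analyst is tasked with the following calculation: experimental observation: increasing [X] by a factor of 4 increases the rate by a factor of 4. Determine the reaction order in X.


rate ∝ [X]^n
4^n = 4 → n = 1
Order in X: 1

1


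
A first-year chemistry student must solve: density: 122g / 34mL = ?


ρ = mass/volume
= 122/34
= 3.588 g/mL

3.588 g/mL


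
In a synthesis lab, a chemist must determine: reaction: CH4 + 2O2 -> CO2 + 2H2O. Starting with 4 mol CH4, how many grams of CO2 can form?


Mole ratio CO2:CH4 = 1:1
n(CO2) = 4 × 1/1 = 4.000 mol
mass = 4.000 × 44.01 = 176.04 g

176.04 g


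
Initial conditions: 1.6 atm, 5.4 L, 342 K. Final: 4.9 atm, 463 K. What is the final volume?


P1V1/T1 = P2V2/T2
V2 = P1V1T2/(T1P2)
= 1.6×5.4×463/(342×4.9)
= 2.387 L

2.387 L


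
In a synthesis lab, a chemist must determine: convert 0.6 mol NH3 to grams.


M(NH3) = 17.03 g/mol
mass = n × M = 0.6 × 17.03 = 10.22 g

10.22 g


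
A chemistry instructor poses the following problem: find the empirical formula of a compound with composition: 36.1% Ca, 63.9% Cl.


Assume 100 g sample. Moles of each element:
  Ca: 36.1/40.08 = 0.901 mol
  Cl: 63.9/35.45 = 1.803 mol
Divide by smallest (0.901):
  Ca: 0.901/0.901 = 1.0
  Cl: 1.803/0.901 = 2.0
Empirical formula: CaCl2

CaCl2


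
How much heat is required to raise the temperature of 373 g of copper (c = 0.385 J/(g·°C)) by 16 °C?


q = mcΔT = 373 × 0.385 × 16
= 2297.68 J

2297.68 J


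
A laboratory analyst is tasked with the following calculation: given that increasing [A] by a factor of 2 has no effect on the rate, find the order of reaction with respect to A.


rate ∝ [A]^n
rate ∝ [A]^0
Order in A: 0

0


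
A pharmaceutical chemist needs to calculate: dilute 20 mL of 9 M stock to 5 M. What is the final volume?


C1V1 = C2V2
9 × 20 = 5 × V2
V2 = 180/5 = 36.0 mL

36.0 mL


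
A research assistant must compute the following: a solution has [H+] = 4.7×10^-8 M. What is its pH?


pH = -log10([H+]) = -log10(4.7×10^-8)
= 8 - log10(4.7)
= 8 - 0.67
= 7.33

7.33


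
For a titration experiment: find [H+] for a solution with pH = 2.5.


[H+] = 10^(-pH) = 10^(-2.5)
= 3.16×10^-3 M

3.16×10^-3 M


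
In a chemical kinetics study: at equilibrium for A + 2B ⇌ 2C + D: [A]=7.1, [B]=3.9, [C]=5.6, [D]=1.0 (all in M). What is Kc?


Kc = [C]^2[D]/([A][B]^2)
= (5.6^2 × 1.0^1)/(7.1^1 × 3.9^2)
= 31.36/107.991
= 0.2904

0.2904


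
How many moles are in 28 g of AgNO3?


M(AgNO3) = 169.88 g/mol
n = mass/M = 28/169.88 = 0.1648 mol

0.1648 mol


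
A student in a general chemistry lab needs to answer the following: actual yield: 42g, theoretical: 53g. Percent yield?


% yield = actual/theoretical × 100
= 42/53 × 100
= 79.25%

79.25%


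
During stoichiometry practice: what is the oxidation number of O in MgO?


O is usually -2
Oxidation number: -2

-2


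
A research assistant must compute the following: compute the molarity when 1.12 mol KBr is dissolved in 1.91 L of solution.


M = n/V = 1.12/1.91 = 0.586 mol/L

0.586 M


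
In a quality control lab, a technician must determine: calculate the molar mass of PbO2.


M(PbO2) = 1×207.2 + 2×16.0
= 207.2 + 32.0
= 239.2 g/mol

239.2 g/mol


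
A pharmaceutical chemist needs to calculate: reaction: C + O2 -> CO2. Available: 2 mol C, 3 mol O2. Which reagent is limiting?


Mole ratio available / coefficient:
  C: 2/1 = 2.000
  O2: 3/1 = 3.000
Smaller ratio is limiting.

C


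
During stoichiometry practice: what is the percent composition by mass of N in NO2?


M(NO2) = 1×14.01 + 2×16.0 = 46.01 g/mol
Mass of N = 1 × 14.01 = 14.01 g/mol
% N = 14.01/46.01 × 100 = 30.45%

30.45%


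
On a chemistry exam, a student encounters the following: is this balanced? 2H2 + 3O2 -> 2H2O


Equation: 2H2 + 3O2 -> 2H2O
Check atoms: H: 4=4, O: 6≠2
Not balanced

No, not balanced


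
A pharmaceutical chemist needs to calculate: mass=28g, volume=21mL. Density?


ρ = mass/volume
= 28/21
= 1.333 g/mL

1.333 g/mL


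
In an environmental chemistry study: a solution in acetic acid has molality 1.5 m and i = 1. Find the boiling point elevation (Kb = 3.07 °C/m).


ΔTb = Kb × m × i
= 3.07 × 1.5 × 1
= 4.605 °C

4.605 °C


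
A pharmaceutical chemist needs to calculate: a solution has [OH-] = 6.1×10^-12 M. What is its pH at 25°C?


pOH = -log10([OH-]) = -log10(6.1×10^-12)
= 12 - log10(6.1) = 11.21
pH = 14 - pOH = 14 - 11.21 = 2.79

2.79


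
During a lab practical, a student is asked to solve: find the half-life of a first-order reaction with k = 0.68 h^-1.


t½ = ln2/k = 0.693147/(0.68 h^-1)
= 1.019 h

1.019 h


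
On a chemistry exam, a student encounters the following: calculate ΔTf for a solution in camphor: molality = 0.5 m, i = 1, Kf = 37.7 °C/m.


ΔTf = Kf × m × i
= 37.7 × 0.5 × 1
= 18.85 °C

18.85 °C


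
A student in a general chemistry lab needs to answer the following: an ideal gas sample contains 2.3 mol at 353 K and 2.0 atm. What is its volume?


PV = nRT  (R = 0.08206 L·atm/(mol·K))
V = nRT/P = 2.3×0.08206×353/2.0
= 33.312 L

33.312 L


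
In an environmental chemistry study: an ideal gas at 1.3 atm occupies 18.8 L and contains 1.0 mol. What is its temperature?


PV = nRT  (R = 0.08206 L·atm/(mol·K))
T = PV/(nR) = 1.3×18.8/(1.0×0.08206)
= 24.44/0.082060
= 297.83 K

297.83 K


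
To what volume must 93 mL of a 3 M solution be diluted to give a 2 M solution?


C1V1 = C2V2
3 × 93 = 2 × V2
V2 = 279/2 = 139.5 mL

139.5 mL


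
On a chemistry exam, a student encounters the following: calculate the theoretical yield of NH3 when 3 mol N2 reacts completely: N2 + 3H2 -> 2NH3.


Mole ratio NH3:N2 = 2:1
n(NH3) = 3 × 2/1 = 6.000 mol
mass = 6.000 × 17.03 = 102.18 g

102.18 g


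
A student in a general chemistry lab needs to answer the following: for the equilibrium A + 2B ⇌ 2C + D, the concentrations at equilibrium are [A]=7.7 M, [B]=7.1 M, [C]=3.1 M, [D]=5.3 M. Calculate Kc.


Kc = [C]^2[D]/([A][B]^2)
= (3.1^2 × 5.3^1)/(7.7^1 × 7.1^2)
= 50.933/388.157
= 0.1312

0.1312


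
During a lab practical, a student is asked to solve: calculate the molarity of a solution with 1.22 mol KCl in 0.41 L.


M = n/V = 1.22/0.41 = 2.976 mol/L

2.976 M


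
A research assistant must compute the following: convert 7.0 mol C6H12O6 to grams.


M(C6H12O6) = 180.16 g/mol
mass = n × M = 7.0 × 180.16 = 1261.12 g

1261.12 g


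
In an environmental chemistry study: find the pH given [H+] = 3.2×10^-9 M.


pH = -log10([H+]) = -log10(3.2×10^-9)
= 9 - log10(3.2)
= 9 - 0.51
= 8.49

8.49


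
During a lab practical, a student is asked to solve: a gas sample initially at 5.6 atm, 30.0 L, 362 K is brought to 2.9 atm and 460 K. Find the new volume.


P1V1/T1 = P2V2/T2
V2 = P1V1T2/(T1P2)
= 5.6×30.0×460/(362×2.9)
= 73.614 L

73.614 L


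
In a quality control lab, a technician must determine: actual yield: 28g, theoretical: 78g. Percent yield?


% yield = actual/theoretical × 100
= 28/78 × 100
= 35.9%

35.9%


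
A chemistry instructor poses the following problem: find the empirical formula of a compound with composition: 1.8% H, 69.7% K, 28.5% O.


Assume 100 g sample. Moles of each element:
  H: 1.8/1.008 = 1.786 mol
  K: 69.7/39.1 = 1.783 mol
  O: 28.5/16.0 = 1.781 mol
Divide by smallest (1.781):
  H: 1.786/1.781 = 1.0
  K: 1.783/1.781 = 1.0
  O: 1.781/1.781 = 1.0
Empirical formula: KOH

KOH


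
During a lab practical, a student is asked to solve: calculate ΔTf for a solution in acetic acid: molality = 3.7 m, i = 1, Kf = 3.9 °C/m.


ΔTf = Kf × m × i
= 3.9 × 3.7 × 1
= 14.43 °C

14.43 °C


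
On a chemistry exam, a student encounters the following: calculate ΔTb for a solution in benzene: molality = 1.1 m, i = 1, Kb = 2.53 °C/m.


ΔTb = Kb × m × i
= 2.53 × 1.1 × 1
= 2.783 °C

2.783 °C


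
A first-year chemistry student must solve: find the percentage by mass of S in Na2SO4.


M(Na2SO4) = 2×22.99 + 1×32.07 + 4×16.0 = 142.05 g/mol
Mass of S = 1 × 32.07 = 32.07 g/mol
% S = 32.07/142.05 × 100 = 22.58%

22.58%


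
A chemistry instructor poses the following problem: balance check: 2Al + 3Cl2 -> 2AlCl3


Equation: 2Al + 3Cl2 -> 2AlCl3
Check atoms: Al: 2=2, Cl: 6=6
Balanced

Yes, balanced


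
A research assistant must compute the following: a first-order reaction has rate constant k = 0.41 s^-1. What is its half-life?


t½ = ln2/k = 0.693147/(0.41 s^-1)
= 1.691 s

1.691 s


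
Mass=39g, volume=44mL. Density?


ρ = mass/volume
= 39/44
= 0.886 g/mL

0.886 g/mL


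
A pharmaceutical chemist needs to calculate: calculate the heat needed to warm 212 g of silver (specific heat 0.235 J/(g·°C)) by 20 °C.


q = mcΔT = 212 × 0.235 × 20
= 996.40 J

996.40 J


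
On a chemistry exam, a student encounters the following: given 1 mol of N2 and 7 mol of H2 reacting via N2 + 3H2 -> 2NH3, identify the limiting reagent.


Mole ratio available / coefficient:
  N2: 1/1 = 1.000
  H2: 7/3 = 2.333
Smaller ratio is limiting.

N2


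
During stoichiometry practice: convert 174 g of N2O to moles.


M(N2O) = 44.02 g/mol
n = mass/M = 174/44.02 = 3.9527 mol

3.9527 mol


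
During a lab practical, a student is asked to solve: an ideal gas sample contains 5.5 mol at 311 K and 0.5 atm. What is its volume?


PV = nRT  (R = 0.08206 L·atm/(mol·K))
V = nRT/P = 5.5×0.08206×311/0.5
= 280.727 L

280.727 L


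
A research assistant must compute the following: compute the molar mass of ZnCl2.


M(ZnCl2) = 1×65.38 + 2×35.45
= 65.38 + 70.9
= 136.28 g/mol

136.28 g/mol


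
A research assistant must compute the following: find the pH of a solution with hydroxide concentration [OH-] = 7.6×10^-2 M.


pOH = -log10([OH-]) = -log10(7.6×10^-2)
= 2 - log10(7.6) = 1.12
pH = 14 - pOH = 14 - 1.12 = 12.88

12.88


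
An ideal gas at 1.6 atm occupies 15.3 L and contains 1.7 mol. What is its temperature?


PV = nRT  (R = 0.08206 L·atm/(mol·K))
T = PV/(nR) = 1.6×15.3/(1.7×0.08206)
= 24.48/0.139502
= 175.48 K

175.48 K


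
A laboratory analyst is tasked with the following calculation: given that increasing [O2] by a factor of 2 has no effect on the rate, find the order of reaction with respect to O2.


rate ∝ [O2]^n
rate ∝ [O2]^0
Order in O2: 0

0


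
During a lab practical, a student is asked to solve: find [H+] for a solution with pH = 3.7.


[H+] = 10^(-pH) = 10^(-3.7)
= 2.0×10^-4 M

2.0×10^-4 M


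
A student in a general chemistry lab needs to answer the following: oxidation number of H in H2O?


H is +1 with nonmetals
Oxidation number: +1

+1


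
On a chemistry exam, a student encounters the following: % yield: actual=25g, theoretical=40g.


% yield = actual/theoretical × 100
= 25/40 × 100
= 62.5%

62.5%


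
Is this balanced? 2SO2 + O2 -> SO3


Equation: 2SO2 + O2 -> SO3
Check atoms: O: 6≠3, S: 2≠1
Not balanced

No, not balanced


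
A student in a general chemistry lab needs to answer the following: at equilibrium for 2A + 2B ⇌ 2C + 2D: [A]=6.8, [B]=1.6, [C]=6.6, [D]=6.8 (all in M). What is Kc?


Kc = [C]^2[D]^2/([A]^2[B]^2)
= (6.6^2 × 6.8^2)/(6.8^2 × 1.6^2)
= 2014.2144/118.3744
= 17.02

17.02


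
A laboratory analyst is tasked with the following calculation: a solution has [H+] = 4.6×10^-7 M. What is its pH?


pH = -log10([H+]) = -log10(4.6×10^-7)
= 7 - log10(4.6)
= 7 - 0.66
= 6.34

6.34


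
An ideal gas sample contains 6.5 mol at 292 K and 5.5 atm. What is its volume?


PV = nRT  (R = 0.08206 L·atm/(mol·K))
V = nRT/P = 6.5×0.08206×292/5.5
= 28.318 L

28.318 L


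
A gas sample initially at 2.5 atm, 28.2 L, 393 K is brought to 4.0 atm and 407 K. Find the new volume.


P1V1/T1 = P2V2/T2
V2 = P1V1T2/(T1P2)
= 2.5×28.2×407/(393×4.0)
= 18.253 L

18.253 L


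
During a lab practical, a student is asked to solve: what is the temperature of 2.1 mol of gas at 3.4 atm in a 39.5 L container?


PV = nRT  (R = 0.08206 L·atm/(mol·K))
T = PV/(nR) = 3.4×39.5/(2.1×0.08206)
= 134.30/0.172326
= 779.34 K

779.34 K


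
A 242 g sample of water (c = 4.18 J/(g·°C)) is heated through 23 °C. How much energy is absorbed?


q = mcΔT = 242 × 4.18 × 23
= 23265.88 J

23265.88 J


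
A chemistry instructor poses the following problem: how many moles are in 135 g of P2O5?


M(P2O5) = 141.94 g/mol
n = mass/M = 135/141.94 = 0.9511 mol

0.9511 mol


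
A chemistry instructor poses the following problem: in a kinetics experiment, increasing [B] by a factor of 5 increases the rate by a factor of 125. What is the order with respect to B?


rate ∝ [B]^n
5^n = 125 → n = 3
Order in B: 3

3


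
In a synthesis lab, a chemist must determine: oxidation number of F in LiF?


F is always -1
Oxidation number: -1

-1


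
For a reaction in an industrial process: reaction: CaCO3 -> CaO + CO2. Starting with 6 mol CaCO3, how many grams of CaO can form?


Mole ratio CaO:CaCO3 = 1:1
n(CaO) = 6 × 1/1 = 6.000 mol
mass = 6.000 × 56.08 = 336.48 g

336.48 g


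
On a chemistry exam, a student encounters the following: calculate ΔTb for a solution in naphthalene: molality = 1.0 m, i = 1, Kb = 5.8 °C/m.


ΔTb = Kb × m × i
= 5.8 × 1.0 × 1
= 5.8 °C

5.8 °C


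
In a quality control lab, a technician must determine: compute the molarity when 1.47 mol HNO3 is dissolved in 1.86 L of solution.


M = n/V = 1.47/1.86 = 0.790 mol/L

0.790 M


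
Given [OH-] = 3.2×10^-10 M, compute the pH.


pOH = -log10([OH-]) = -log10(3.2×10^-10)
= 10 - log10(3.2) = 9.49
pH = 14 - pOH = 14 - 9.49 = 4.51

4.51


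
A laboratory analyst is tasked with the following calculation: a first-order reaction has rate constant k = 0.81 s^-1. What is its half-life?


t½ = ln2/k = 0.693147/(0.81 s^-1)
= 0.8557 s

0.8557 s


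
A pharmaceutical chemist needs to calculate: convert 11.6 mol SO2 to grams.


M(SO2) = 64.07 g/mol
mass = n × M = 11.6 × 64.07 = 743.21 g

743.21 g


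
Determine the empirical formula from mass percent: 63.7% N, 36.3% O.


Assume 100 g sample. Moles of each element:
  N: 63.7/14.01 = 4.547 mol
  O: 36.3/16.0 = 2.269 mol
Divide by smallest (2.269):
  N: 4.547/2.269 = 2.0
  O: 2.269/2.269 = 1.0
Empirical formula: N2O

N2O


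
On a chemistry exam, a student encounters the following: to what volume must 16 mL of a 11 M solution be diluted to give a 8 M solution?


C1V1 = C2V2
11 × 16 = 8 × V2
V2 = 176/8 = 22.0 mL

22.0 mL


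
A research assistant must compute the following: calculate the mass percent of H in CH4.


M(CH4) = 1×12.01 + 4×1.008 = 16.042 g/mol
Mass of H = 4 × 1.008 = 4.032 g/mol
% H = 4.032/16.042 × 100 = 25.13%

25.13%


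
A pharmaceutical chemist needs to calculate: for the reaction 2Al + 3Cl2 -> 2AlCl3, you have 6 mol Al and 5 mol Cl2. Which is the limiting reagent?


Mole ratio available / coefficient:
  Al: 6/2 = 3.000
  Cl2: 5/3 = 1.667
Smaller ratio is limiting.

Cl2


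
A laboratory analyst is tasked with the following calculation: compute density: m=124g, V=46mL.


ρ = mass/volume
= 124/46
= 2.696 g/mL

2.696 g/mL


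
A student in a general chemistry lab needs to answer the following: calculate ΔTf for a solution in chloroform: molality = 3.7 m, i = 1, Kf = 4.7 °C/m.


ΔTf = Kf × m × i
= 4.7 × 3.7 × 1
= 17.39 °C

17.39 °C


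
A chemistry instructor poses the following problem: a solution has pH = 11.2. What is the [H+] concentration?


[H+] = 10^(-pH) = 10^(-11.2)
= 6.31×10^-12 M

6.31×10^-12 M


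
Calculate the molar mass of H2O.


M(H2O) = 2×1.008 + 1×16.0
= 2.02 + 16.0
= 18.02 g/mol

18.02 g/mol


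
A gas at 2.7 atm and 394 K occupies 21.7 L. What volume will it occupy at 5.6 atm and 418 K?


P1V1/T1 = P2V2/T2
V2 = P1V1T2/(T1P2)
= 2.7×21.7×418/(394×5.6)
= 11.1 L

11.1 L


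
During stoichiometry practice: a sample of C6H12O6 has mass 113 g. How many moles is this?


M(C6H12O6) = 180.16 g/mol
n = mass/M = 113/180.16 = 0.6272 mol

0.6272 mol


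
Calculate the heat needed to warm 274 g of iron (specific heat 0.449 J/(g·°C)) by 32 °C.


q = mcΔT = 274 × 0.449 × 32
= 3936.83 J

3936.83 J


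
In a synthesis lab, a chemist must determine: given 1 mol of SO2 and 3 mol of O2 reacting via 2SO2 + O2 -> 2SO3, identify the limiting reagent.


Mole ratio available / coefficient:
  SO2: 1/2 = 0.500
  O2: 3/1 = 3.000
Smaller ratio is limiting.

SO2


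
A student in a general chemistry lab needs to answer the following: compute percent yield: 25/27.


% yield = actual/theoretical × 100
= 25/27 × 100
= 92.59%

92.59%


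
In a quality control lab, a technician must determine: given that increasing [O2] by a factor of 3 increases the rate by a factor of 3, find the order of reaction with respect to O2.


rate ∝ [O2]^n
3^n = 3 → n = 1
Order in O2: 1

1


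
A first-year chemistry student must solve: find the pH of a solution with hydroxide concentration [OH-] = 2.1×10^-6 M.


pOH = -log10([OH-]) = -log10(2.1×10^-6)
= 6 - log10(2.1) = 5.68
pH = 14 - pOH = 14 - 5.68 = 8.32

8.32


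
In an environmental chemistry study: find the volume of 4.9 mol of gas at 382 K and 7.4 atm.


PV = nRT  (R = 0.08206 L·atm/(mol·K))
V = nRT/P = 4.9×0.08206×382/7.4
= 20.757 L

20.757 L


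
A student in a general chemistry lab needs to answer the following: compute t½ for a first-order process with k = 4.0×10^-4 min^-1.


t½ = ln2/k = 0.693147/(4.0×10^-4 min^-1)
= 1733 min

1733 min


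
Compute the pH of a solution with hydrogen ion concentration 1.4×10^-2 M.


pH = -log10([H+]) = -log10(1.4×10^-2)
= 2 - log10(1.4)
= 2 - 0.15
= 1.85

1.85


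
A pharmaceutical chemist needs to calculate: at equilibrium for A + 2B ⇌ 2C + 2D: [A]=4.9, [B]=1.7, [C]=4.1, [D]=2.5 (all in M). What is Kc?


Kc = [C]^2[D]^2/([A][B]^2)
= (4.1^2 × 2.5^2)/(4.9^1 × 1.7^2)
= 105.0625/14.161
= 7.419

7.419


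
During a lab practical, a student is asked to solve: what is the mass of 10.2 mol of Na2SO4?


M(Na2SO4) = 142.05 g/mol
mass = n × M = 10.2 × 142.05 = 1448.91 g

1448.91 g


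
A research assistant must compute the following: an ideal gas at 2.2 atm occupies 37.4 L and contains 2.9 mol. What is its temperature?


PV = nRT  (R = 0.08206 L·atm/(mol·K))
T = PV/(nR) = 2.2×37.4/(2.9×0.08206)
= 82.28/0.237974
= 345.75 K

345.75 K


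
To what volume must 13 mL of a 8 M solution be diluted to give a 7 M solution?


C1V1 = C2V2
8 × 13 = 7 × V2
V2 = 104/7 = 14.86 mL

14.86 mL


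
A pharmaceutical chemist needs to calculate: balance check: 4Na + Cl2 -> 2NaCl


Equation: 4Na + Cl2 -> 2NaCl
Check atoms: Cl: 2=2, Na: 4≠2
Not balanced

No, not balanced


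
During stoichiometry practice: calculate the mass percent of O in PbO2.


M(PbO2) = 1×207.2 + 2×16.0 = 239.20 g/mol
Mass of O = 2 × 16.0 = 32.00 g/mol
% O = 32.00/239.20 × 100 = 13.38%

13.38%


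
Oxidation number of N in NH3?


x + 3(+1) = 0, so x = -3
Oxidation number: -3

-3


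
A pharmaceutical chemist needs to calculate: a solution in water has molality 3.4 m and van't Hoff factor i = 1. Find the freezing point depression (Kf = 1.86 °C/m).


ΔTf = Kf × m × i
= 1.86 × 3.4 × 1
= 6.324 °C

6.324 °C


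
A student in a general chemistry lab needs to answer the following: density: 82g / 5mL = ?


ρ = mass/volume
= 82/5
= 16.4 g/mL

16.4 g/mL


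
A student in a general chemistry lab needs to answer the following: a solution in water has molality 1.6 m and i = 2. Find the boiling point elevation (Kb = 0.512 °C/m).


ΔTb = Kb × m × i
= 0.512 × 1.6 × 2
= 1.6384 °C

1.6384 °C


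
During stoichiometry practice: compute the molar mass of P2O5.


M(P2O5) = 2×30.97 + 5×16.0
= 61.94 + 80.0
= 141.94 g/mol

141.94 g/mol


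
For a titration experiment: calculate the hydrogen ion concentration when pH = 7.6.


[H+] = 10^(-pH) = 10^(-7.6)
= 2.51×10^-8 M

2.51×10^-8 M


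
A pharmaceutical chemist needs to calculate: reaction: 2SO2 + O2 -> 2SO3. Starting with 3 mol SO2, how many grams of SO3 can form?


Mole ratio SO3:SO2 = 2:2
n(SO3) = 3 × 2/2 = 3.000 mol
mass = 3.000 × 80.07 = 240.21 g

240.21 g


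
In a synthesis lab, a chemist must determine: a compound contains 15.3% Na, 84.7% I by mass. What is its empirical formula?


Assume 100 g sample. Moles of each element:
  Na: 15.3/22.99 = 0.666 mol
  I: 84.7/126.9 = 0.667 mol
Divide by smallest (0.666):
  Na: 0.666/0.666 = 1.0
  I: 0.667/0.666 = 1.0
Empirical formula: NaI

NaI


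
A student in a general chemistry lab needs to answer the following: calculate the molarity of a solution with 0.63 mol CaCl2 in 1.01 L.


M = n/V = 0.63/1.01 = 0.624 mol/L

0.624 M


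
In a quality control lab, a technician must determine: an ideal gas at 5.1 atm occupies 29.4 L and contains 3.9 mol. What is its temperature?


PV = nRT  (R = 0.08206 L·atm/(mol·K))
T = PV/(nR) = 5.1×29.4/(3.9×0.08206)
= 149.94/0.320034
= 468.51 K

468.51 K


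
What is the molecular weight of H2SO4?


M(H2SO4) = 2×1.008 + 1×32.07 + 4×16.0
= 2.02 + 32.07 + 64.0
= 98.09 g/mol

98.09 g/mol


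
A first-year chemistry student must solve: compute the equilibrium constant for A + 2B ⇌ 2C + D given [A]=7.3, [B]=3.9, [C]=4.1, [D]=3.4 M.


Kc = [C]^2[D]/([A][B]^2)
= (4.1^2 × 3.4^1)/(7.3^1 × 3.9^2)
= 57.154/111.033
= 0.5147

0.5147


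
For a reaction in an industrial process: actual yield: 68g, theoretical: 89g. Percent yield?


% yield = actual/theoretical × 100
= 68/89 × 100
= 76.4%

76.4%


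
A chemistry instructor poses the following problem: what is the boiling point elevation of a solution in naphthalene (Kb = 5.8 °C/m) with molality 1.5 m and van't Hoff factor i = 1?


ΔTb = Kb × m × i
= 5.8 × 1.5 × 1
= 8.7 °C

8.7 °C


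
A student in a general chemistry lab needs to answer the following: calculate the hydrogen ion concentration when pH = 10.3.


[H+] = 10^(-pH) = 10^(-10.3)
= 5.01×10^-11 M

5.01×10^-11 M


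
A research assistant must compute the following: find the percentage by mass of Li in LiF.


M(LiF) = 1×6.94 + 1×19.0 = 25.94 g/mol
Mass of Li = 1 × 6.94 = 6.94 g/mol
% Li = 6.94/25.94 × 100 = 26.75%

26.75%


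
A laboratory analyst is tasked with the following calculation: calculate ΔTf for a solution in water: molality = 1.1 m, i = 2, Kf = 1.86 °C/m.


ΔTf = Kf × m × i
= 1.86 × 1.1 × 2
= 4.092 °C

4.092 °C


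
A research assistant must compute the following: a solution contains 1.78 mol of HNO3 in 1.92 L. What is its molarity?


M = n/V = 1.78/1.92 = 0.927 mol/L

0.927 M


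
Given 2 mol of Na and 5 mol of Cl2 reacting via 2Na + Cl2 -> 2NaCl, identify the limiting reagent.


Mole ratio available / coefficient:
  Na: 2/2 = 1.000
  Cl2: 5/1 = 5.000
Smaller ratio is limiting.

Na


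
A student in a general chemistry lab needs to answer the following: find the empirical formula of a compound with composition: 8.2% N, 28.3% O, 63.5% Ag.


Assume 100 g sample. Moles of each element:
  N: 8.2/14.01 = 0.585 mol
  O: 28.3/16.0 = 1.769 mol
  Ag: 63.5/107.87 = 0.589 mol
Divide by smallest (0.585):
  N: 0.585/0.585 = 1.0
  O: 1.769/0.585 = 3.02
  Ag: 0.589/0.585 = 1.01
Empirical formula: AgNO3

AgNO3


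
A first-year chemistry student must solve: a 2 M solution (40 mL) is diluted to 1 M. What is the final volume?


C1V1 = C2V2
2 × 40 = 1 × V2
V2 = 80/1 = 80.0 mL

80.0 mL


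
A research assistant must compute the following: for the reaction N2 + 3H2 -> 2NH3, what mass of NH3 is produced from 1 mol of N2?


Mole ratio NH3:N2 = 2:1
n(NH3) = 1 × 2/1 = 2.000 mol
mass = 2.000 × 17.03 = 34.06 g

34.06 g


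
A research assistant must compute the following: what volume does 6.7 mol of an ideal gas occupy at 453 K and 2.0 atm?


PV = nRT  (R = 0.08206 L·atm/(mol·K))
V = nRT/P = 6.7×0.08206×453/2.0
= 124.53 L

124.53 L


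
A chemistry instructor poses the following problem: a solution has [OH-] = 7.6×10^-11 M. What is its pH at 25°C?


pOH = -log10([OH-]) = -log10(7.6×10^-11)
= 11 - log10(7.6) = 10.12
pH = 14 - pOH = 14 - 10.12 = 3.88

3.88


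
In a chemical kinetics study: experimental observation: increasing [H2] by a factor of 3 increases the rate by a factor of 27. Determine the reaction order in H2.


rate ∝ [H2]^n
3^n = 27 → n = 3
Order in H2: 3

3


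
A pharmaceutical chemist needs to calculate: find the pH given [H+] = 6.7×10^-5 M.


pH = -log10([H+]) = -log10(6.7×10^-5)
= 5 - log10(6.7)
= 5 - 0.83
= 4.17

4.17


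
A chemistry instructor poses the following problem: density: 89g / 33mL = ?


ρ = mass/volume
= 89/33
= 2.697 g/mL

2.697 g/mL


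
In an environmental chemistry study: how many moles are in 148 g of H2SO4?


M(H2SO4) = 98.09 g/mol
n = mass/M = 148/98.09 = 1.5088 mol

1.5088 mol


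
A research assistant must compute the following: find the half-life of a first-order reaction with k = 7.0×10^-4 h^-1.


t½ = ln2/k = 0.693147/(7.0×10^-4 h^-1)
= 990.2 h

990.2 h


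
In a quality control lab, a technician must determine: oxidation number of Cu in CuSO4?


Sulfate is -2, so Cu = +2
Oxidation number: +2

+2


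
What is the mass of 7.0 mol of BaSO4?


M(BaSO4) = 233.4 g/mol
mass = n × M = 7.0 × 233.4 = 1633.80 g

1633.80 g


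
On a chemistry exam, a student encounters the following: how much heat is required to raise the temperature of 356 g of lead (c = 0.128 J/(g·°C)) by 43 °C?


q = mcΔT = 356 × 0.128 × 43
= 1959.42 J

1959.42 J


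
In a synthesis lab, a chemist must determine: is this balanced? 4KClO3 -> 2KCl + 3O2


Equation: 4KClO3 -> 2KCl + 3O2
Check atoms: Cl: 4≠2, K: 4≠2, O: 12≠6
Not balanced

No, not balanced


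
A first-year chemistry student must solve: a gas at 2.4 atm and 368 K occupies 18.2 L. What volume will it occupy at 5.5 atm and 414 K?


P1V1/T1 = P2V2/T2
V2 = P1V1T2/(T1P2)
= 2.4×18.2×414/(368×5.5)
= 8.935 L

8.935 L


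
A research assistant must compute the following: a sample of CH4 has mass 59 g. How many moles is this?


M(CH4) = 16.04 g/mol
n = mass/M = 59/16.04 = 3.6783 mol

3.6783 mol


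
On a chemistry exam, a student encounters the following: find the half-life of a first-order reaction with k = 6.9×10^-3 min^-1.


t½ = ln2/k = 0.693147/(6.9×10^-3 min^-1)
= 100.5 min

100.5 min


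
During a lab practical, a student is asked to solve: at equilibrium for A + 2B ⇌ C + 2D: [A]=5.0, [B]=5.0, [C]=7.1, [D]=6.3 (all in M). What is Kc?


Kc = [C][D]^2/([A][B]^2)
= (7.1^1 × 6.3^2)/(5.0^1 × 5.0^2)
= 281.799/125
= 2.254

2.254


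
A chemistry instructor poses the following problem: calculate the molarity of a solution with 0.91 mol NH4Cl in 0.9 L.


M = n/V = 0.91/0.9 = 1.011 mol/L

1.011 M


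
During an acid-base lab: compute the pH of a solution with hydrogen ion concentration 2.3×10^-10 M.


pH = -log10([H+]) = -log10(2.3×10^-10)
= 10 - log10(2.3)
= 10 - 0.36
= 9.64

9.64


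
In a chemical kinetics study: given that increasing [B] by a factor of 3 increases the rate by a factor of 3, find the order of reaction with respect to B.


rate ∝ [B]^n
3^n = 3 → n = 1
Order in B: 1

1


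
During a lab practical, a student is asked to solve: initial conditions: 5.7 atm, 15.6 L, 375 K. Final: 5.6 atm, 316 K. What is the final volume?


P1V1/T1 = P2V2/T2
V2 = P1V1T2/(T1P2)
= 5.7×15.6×316/(375×5.6)
= 13.38 L

13.38 L


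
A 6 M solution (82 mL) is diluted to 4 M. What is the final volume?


C1V1 = C2V2
6 × 82 = 4 × V2
V2 = 492/4 = 123.0 mL

123.0 mL


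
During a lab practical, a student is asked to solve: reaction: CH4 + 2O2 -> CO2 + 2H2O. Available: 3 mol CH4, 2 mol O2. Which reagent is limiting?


Mole ratio available / coefficient:
  CH4: 3/1 = 3.000
  O2: 2/2 = 1.000
Smaller ratio is limiting.

O2


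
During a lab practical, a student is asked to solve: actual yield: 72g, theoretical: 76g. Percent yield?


% yield = actual/theoretical × 100
= 72/76 × 100
= 94.74%

94.74%


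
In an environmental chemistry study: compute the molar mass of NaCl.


M(NaCl) = 1×22.99 + 1×35.45
= 22.99 + 35.45
= 58.44 g/mol

58.44 g/mol


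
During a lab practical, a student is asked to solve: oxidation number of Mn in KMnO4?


(+1) + x + 4(-2) = 0, so x = +7
Oxidation number: +7

+7


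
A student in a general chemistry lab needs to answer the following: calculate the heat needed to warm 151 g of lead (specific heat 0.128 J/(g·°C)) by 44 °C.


q = mcΔT = 151 × 0.128 × 44
= 850.43 J

850.43 J


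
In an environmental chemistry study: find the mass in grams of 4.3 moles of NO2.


M(NO2) = 46.01 g/mol
mass = n × M = 4.3 × 46.01 = 197.84 g

197.84 g


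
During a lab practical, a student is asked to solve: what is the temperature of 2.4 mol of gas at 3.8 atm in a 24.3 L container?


PV = nRT  (R = 0.08206 L·atm/(mol·K))
T = PV/(nR) = 3.8×24.3/(2.4×0.08206)
= 92.34/0.196944
= 468.86 K

468.86 K


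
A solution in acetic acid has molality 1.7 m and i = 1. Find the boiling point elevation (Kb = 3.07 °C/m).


ΔTb = Kb × m × i
= 3.07 × 1.7 × 1
= 5.219 °C

5.219 °C


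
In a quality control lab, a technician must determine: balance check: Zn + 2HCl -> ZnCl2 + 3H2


Equation: Zn + 2HCl -> ZnCl2 + 3H2
Check atoms: Cl: 2=2, H: 2≠6, Zn: 1=1
Not balanced

No, not balanced


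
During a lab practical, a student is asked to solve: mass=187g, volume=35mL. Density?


ρ = mass/volume
= 187/35
= 5.343 g/mL

5.343 g/mL
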